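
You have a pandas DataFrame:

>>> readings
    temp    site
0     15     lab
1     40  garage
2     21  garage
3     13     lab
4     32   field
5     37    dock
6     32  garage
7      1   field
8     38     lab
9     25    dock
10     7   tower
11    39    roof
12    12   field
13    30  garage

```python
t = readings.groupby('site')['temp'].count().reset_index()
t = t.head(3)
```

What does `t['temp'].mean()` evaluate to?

3.0

group by site, count of temp:
site
dock      2
field     3
garage    4
lab       3
roof      1
tower     1
Name: temp, dtype: int64
reset_index():
     site  temp
0    dock     2
1   field     3
2  garage     4
3     lab     3
4    roof     1
5   tower     1
take first 3 rows:
     site  temp
0    dock     2
1   field     3
2  garage     4
The mean of column 'temp' is 3.0.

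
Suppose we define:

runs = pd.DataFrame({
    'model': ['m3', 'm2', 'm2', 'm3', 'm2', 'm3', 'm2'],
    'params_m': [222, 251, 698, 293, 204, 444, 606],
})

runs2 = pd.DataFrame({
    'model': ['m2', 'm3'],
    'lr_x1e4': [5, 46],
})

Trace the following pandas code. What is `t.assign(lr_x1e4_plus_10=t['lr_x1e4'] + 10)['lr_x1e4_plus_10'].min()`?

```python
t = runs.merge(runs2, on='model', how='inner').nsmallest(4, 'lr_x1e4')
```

merge on 'model' (how='inner') → 7 rows:
  model  params_m  lr_x1e4
0    m3       222       46
1    m2       251        5
2    m2       698        5
3    m3       293       46
4    m2       204        5
5    m3       444       46
6    m2       606        5
take 4 rows with smallest lr_x1e4:
  model  params_m  lr_x1e4
1    m2       251        5
2    m2       698        5
4    m2       204        5
6    m2       606        5
add column lr_x1e4_plus_10 = t['lr_x1e4'] + 10:
  model  params_m  lr_x1e4  lr_x1e4_plus_10
1    m2       251        5               15
2    m2       698        5               15
4    m2       204        5               15
6    m2       606        5               15
Reading off the min of column 'lr_x1e4_plus_10', we get 15.

15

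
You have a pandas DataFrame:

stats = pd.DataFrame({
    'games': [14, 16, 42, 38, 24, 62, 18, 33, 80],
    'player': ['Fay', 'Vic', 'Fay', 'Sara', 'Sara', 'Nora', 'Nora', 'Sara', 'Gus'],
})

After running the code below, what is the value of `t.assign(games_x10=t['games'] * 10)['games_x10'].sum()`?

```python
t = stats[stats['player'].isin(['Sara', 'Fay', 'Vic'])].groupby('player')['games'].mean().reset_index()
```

filter rows where player in ['Sara', 'Fay', 'Vic']:
   games player
0     14    Fay
1     16    Vic
2     42    Fay
3     38   Sara
4     24   Sara
7     33   Sara
group by player, mean of games:
player
Fay     28.000000
Sara    31.666667
Vic     16.000000
Name: games, dtype: float64
reset_index():
  player      games
0    Fay  28.000000
1   Sara  31.666667
2    Vic  16.000000
add column games_x10 = t['games'] * 10:
  player      games   games_x10
0    Fay  28.000000  280.000000
1   Sara  31.666667  316.666667
2    Vic  16.000000  160.000000
Finally, sum of column 'games_x10' = 756.666666667.

756.666666667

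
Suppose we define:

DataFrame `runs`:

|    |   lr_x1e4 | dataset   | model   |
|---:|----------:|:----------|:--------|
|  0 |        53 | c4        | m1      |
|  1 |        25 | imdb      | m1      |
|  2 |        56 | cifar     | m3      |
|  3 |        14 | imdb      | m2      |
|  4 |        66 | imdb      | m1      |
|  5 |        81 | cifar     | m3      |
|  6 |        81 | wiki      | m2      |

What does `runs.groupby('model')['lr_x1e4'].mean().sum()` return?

164.0

group by model, mean of lr_x1e4:
model
m1    48.0
m2    47.5
m3    68.5
Name: lr_x1e4, dtype: float64
Reading off the sum of the resulting series, we get 164.0.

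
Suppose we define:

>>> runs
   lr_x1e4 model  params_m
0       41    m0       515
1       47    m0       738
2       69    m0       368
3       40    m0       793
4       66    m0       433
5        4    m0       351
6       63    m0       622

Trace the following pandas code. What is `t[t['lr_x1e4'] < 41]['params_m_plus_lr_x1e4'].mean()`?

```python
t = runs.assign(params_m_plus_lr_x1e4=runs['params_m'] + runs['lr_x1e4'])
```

594.0

add column params_m_plus_lr_x1e4 = runs['params_m'] + runs['lr_x1e4']:
   lr_x1e4 model  params_m  params_m_plus_lr_x1e4
0       41    m0       515                    556
1       47    m0       738                    785
2       69    m0       368                    437
3       40    m0       793                    833
4       66    m0       433                    499
5        4    m0       351                    355
6       63    m0       622                    685
filter rows where lr_x1e4 < 41:
   lr_x1e4 model  params_m  params_m_plus_lr_x1e4
3       40    m0       793                    833
5        4    m0       351                    355
The mean of column 'params_m_plus_lr_x1e4' is 594.0.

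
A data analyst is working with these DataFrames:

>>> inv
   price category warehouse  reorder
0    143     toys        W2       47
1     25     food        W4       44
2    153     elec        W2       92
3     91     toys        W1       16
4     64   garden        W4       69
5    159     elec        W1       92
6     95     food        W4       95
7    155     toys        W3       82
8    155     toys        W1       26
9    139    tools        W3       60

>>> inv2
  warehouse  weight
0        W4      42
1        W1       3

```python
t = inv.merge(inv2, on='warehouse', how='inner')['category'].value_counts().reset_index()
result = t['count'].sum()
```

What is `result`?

merge on 'warehouse' (how='inner') → 6 rows:
   price category warehouse  reorder  weight
0     25     food        W4       44      42
1     91     toys        W1       16       3
2     64   garden        W4       69      42
3    159     elec        W1       92       3
4     95     food        W4       95      42
5    155     toys        W1       26       3
value_counts of category:
category
food      2
toys      2
garden    1
elec      1
Name: count, dtype: int64
reset_index():
  category  count
0     food      2
1     toys      2
2   garden      1
3     elec      1
Hence 6.

6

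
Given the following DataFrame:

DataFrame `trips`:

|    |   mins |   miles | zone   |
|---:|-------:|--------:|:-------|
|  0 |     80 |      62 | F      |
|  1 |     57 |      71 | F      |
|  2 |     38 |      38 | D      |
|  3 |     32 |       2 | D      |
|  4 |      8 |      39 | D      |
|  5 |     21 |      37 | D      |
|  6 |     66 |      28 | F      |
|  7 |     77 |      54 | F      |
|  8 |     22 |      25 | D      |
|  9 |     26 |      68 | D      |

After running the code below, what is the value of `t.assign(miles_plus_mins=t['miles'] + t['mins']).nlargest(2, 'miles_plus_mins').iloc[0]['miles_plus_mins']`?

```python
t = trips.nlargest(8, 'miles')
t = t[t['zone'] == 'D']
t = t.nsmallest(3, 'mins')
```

94

take 8 rows with largest miles:
   mins  miles zone
1    57     71    F
9    26     68    D
0    80     62    F
7    77     54    F
4     8     39    D
2    38     38    D
5    21     37    D
6    66     28    F
filter rows where zone == 'D':
   mins  miles zone
9    26     68    D
4     8     39    D
2    38     38    D
5    21     37    D
take 3 rows with smallest mins:
   mins  miles zone
4     8     39    D
5    21     37    D
9    26     68    D
add column miles_plus_mins = t['miles'] + t['mins']:
   mins  miles zone  miles_plus_mins
4     8     39    D               47
5    21     37    D               58
9    26     68    D               94
take 2 rows with largest miles_plus_mins:
   mins  miles zone  miles_plus_mins
9    26     68    D               94
5    21     37    D               58
value at position 0, column 'miles_plus_mins' → 94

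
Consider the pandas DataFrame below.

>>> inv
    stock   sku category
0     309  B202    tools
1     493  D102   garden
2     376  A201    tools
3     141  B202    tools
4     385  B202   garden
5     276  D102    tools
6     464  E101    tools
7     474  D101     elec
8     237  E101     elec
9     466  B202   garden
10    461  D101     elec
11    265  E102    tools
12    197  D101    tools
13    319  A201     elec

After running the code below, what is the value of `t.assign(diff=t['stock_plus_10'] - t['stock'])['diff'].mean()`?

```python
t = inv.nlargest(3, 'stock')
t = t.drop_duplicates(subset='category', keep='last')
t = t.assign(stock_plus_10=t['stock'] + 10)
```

10.0

take 3 rows with largest stock:
   stock   sku category
1    493  D102   garden
7    474  D101     elec
9    466  B202   garden
drop duplicate category (keep=last):
   stock   sku category
7    474  D101     elec
9    466  B202   garden
add column stock_plus_10 = t['stock'] + 10:
   stock   sku category  stock_plus_10
7    474  D101     elec            484
9    466  B202   garden            476
add column diff = t['stock_plus_10'] - t['stock']:
   stock   sku category  stock_plus_10  diff
7    474  D101     elec            484    10
9    466  B202   garden            476    10
So mean() = 10.0.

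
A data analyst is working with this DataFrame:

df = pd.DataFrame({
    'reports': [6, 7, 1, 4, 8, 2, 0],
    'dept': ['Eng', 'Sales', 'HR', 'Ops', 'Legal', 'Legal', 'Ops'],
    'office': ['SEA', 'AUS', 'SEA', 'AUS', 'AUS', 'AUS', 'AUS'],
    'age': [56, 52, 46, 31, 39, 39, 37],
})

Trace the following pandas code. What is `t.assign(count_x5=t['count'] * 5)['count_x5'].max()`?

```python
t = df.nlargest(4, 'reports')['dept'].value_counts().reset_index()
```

take 4 rows with largest reports:
   reports   dept office  age
4        8  Legal    AUS   39
1        7  Sales    AUS   52
0        6    Eng    SEA   56
3        4    Ops    AUS   31
value_counts of dept:
dept
Legal    1
Sales    1
Eng      1
Ops      1
Name: count, dtype: int64
reset_index():
    dept  count
0  Legal      1
1  Sales      1
2    Eng      1
3    Ops      1
add column count_x5 = t['count'] * 5:
    dept  count  count_x5
0  Legal      1         5
1  Sales      1         5
2    Eng      1         5
3    Ops      1         5
max of column 'count_x5' → 5

5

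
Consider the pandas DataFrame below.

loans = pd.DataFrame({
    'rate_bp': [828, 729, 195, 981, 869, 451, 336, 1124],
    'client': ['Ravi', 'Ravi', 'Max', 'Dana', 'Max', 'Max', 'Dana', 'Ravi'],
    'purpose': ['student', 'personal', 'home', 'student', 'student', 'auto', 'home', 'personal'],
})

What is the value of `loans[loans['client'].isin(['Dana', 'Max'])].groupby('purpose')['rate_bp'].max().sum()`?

1768

filter rows where client in ['Dana', 'Max']:
   rate_bp client  purpose
2      195    Max     home
3      981   Dana  student
4      869    Max  student
5      451    Max     auto
6      336   Dana     home
group by purpose, max of rate_bp:
purpose
auto       451
home       336
student    981
Name: rate_bp, dtype: int64
Taking the sum of the resulting series gives 1768.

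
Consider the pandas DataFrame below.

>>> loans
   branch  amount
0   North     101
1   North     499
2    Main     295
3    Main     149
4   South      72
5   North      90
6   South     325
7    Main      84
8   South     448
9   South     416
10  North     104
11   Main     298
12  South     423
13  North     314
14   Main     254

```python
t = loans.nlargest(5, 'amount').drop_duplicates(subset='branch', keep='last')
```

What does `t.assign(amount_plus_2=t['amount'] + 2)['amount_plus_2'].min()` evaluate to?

take 5 rows with largest amount:
   branch  amount
1   North     499
8   South     448
12  South     423
9   South     416
6   South     325
drop duplicate branch (keep=last):
  branch  amount
1  North     499
6  South     325
add column amount_plus_2 = t['amount'] + 2:
  branch  amount  amount_plus_2
1  North     499            501
6  South     325            327

327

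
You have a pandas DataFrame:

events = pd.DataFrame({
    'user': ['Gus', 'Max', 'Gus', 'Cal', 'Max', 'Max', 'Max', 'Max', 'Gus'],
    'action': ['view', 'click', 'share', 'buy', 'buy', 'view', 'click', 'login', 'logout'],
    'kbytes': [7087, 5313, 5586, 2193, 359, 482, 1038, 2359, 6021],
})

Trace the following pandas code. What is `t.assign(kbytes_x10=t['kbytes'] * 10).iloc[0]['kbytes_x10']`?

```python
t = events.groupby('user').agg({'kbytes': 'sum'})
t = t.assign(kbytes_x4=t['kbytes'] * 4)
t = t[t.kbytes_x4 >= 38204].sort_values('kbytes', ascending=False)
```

186940

group by user, sum of kbytes:
      kbytes
user        
Cal     2193
Gus    18694
Max     9551
add column kbytes_x4 = t['kbytes'] * 4:
      kbytes  kbytes_x4
user                   
Cal     2193       8772
Gus    18694      74776
Max     9551      38204
filter rows where kbytes_x4 >= 38204:
      kbytes  kbytes_x4
user                   
Gus    18694      74776
Max     9551      38204
sort by kbytes descending:
      kbytes  kbytes_x4
user                   
Gus    18694      74776
Max     9551      38204
add column kbytes_x10 = t['kbytes'] * 10:
      kbytes  kbytes_x4  kbytes_x10
user                               
Gus    18694      74776      186940
Max     9551      38204       95510
Taking the value at position 0, column 'kbytes_x10' gives 186940.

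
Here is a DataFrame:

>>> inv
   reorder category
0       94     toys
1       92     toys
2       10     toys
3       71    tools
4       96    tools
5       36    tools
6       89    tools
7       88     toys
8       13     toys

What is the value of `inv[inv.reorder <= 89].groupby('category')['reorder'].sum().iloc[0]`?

196

filter rows where reorder <= 89:
   reorder category
2       10     toys
3       71    tools
5       36    tools
6       89    tools
7       88     toys
8       13     toys
group by category, sum of reorder:
category
tools    196
toys     111
Name: reorder, dtype: int64
Hence 196.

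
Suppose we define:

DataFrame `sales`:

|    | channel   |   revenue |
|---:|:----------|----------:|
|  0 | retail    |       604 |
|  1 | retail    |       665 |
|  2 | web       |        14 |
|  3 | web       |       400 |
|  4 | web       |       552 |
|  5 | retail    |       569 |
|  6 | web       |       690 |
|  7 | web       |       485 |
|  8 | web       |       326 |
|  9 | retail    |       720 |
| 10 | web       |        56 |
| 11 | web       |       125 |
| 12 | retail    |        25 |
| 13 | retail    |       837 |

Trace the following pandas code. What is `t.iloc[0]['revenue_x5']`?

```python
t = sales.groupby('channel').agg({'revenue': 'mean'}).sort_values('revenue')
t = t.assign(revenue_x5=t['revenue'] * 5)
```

group by channel, mean of revenue:
         revenue
channel         
retail     570.0
web        331.0
sort by revenue:
         revenue
channel         
web        331.0
retail     570.0
add column revenue_x5 = t['revenue'] * 5:
         revenue  revenue_x5
channel                     
web        331.0      1655.0
retail     570.0      2850.0

1655.0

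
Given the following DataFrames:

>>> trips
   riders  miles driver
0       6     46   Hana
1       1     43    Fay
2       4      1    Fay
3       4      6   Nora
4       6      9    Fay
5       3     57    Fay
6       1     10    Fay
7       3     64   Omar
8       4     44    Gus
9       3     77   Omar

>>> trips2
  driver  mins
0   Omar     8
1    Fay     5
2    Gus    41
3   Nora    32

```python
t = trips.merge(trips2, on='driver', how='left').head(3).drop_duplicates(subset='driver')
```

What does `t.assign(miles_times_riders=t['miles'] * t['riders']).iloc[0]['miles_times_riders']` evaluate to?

276

merge on 'driver' (how='left') → 10 rows:
   riders  miles driver  mins
0       6     46   Hana   NaN
1       1     43    Fay   5.0
2       4      1    Fay   5.0
3       4      6   Nora  32.0
4       6      9    Fay   5.0
5       3     57    Fay   5.0
6       1     10    Fay   5.0
7       3     64   Omar   8.0
8       4     44    Gus  41.0
9       3     77   Omar   8.0
take first 3 rows:
   riders  miles driver  mins
0       6     46   Hana   NaN
1       1     43    Fay   5.0
2       4      1    Fay   5.0
drop duplicate driver (keep=first):
   riders  miles driver  mins
0       6     46   Hana   NaN
1       1     43    Fay   5.0
add column miles_times_riders = t['miles'] * t['riders']:
   riders  miles driver  mins  miles_times_riders
0       6     46   Hana   NaN                 276
1       1     43    Fay   5.0                  43
Finally, value at position 0, column 'miles_times_riders' = 276.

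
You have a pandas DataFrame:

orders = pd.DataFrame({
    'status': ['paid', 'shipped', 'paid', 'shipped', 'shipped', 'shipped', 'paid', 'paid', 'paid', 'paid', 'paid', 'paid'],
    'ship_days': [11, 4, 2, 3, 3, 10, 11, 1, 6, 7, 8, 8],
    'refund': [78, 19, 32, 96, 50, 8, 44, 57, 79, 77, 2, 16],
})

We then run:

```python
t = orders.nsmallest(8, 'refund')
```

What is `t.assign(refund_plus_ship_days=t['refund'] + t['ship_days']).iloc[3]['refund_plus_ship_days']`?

23

take 8 rows with smallest refund:
     status  ship_days  refund
10     paid          8       2
5   shipped         10       8
11     paid          8      16
1   shipped          4      19
2      paid          2      32
6      paid         11      44
4   shipped          3      50
7      paid          1      57
add column refund_plus_ship_days = t['refund'] + t['ship_days']:
     status  ship_days  refund  refund_plus_ship_days
10     paid          8       2                     10
5   shipped         10       8                     18
11     paid          8      16                     24
1   shipped          4      19                     23
2      paid          2      32                     34
6      paid         11      44                     55
4   shipped          3      50                     53
7      paid          1      57                     58
So iloc[3]['refund_plus_ship_days'] = 23.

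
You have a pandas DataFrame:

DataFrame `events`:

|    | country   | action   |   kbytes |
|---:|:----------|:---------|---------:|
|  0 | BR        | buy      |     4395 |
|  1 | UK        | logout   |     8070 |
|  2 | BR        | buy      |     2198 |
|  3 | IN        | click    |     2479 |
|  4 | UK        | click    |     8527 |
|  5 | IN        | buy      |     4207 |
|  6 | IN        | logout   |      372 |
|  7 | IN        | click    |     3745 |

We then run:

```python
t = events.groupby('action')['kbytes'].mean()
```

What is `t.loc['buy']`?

3600.0

group by action, mean of kbytes:
action
buy       3600.0
click     4917.0
logout    4221.0
Name: kbytes, dtype: float64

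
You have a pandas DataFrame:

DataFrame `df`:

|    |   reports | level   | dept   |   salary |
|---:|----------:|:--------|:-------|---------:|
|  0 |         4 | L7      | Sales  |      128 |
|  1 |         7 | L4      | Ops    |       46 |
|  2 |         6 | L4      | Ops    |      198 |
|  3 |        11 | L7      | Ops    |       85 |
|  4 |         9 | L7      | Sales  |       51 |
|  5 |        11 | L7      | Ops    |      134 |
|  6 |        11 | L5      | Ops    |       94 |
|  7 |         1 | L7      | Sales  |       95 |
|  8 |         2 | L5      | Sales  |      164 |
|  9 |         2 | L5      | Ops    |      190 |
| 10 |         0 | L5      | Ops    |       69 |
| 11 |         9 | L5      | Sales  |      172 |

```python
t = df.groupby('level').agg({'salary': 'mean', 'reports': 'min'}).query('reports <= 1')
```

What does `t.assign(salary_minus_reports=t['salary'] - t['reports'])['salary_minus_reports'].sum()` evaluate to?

235.4

group by level: mean(salary), min(reports):
       salary  reports
level                 
L4      122.0        6
L5      137.8        0
L7       98.6        1
filter rows where reports <= 1:
       salary  reports
level                 
L5      137.8        0
L7       98.6        1
add column salary_minus_reports = t['salary'] - t['reports']:
       salary  reports  salary_minus_reports
level                                       
L5      137.8        0                 137.8
L7       98.6        1                  97.6
The sum of column 'salary_minus_reports' is 235.4.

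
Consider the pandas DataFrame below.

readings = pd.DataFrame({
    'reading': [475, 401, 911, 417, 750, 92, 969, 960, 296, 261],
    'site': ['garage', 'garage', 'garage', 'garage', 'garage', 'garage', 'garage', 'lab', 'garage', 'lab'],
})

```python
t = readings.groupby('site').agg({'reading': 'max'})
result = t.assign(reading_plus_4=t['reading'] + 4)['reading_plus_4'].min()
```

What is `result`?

group by site, max of reading:
        reading
site           
garage      969
lab         960
add column reading_plus_4 = t['reading'] + 4:
        reading  reading_plus_4
site                           
garage      969             973
lab         960             964

964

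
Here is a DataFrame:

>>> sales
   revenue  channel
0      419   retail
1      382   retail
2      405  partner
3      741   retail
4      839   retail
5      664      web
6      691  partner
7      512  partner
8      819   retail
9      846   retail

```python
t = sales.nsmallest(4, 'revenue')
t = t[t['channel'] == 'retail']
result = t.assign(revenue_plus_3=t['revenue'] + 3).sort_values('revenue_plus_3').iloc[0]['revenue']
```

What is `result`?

382

take 4 rows with smallest revenue:
   revenue  channel
1      382   retail
2      405  partner
0      419   retail
7      512  partner
filter rows where channel == 'retail':
   revenue channel
1      382  retail
0      419  retail
add column revenue_plus_3 = t['revenue'] + 3:
   revenue channel  revenue_plus_3
1      382  retail             385
0      419  retail             422
sort by revenue_plus_3:
   revenue channel  revenue_plus_3
1      382  retail             385
0      419  retail             422
So iloc[0]['revenue'] = 382.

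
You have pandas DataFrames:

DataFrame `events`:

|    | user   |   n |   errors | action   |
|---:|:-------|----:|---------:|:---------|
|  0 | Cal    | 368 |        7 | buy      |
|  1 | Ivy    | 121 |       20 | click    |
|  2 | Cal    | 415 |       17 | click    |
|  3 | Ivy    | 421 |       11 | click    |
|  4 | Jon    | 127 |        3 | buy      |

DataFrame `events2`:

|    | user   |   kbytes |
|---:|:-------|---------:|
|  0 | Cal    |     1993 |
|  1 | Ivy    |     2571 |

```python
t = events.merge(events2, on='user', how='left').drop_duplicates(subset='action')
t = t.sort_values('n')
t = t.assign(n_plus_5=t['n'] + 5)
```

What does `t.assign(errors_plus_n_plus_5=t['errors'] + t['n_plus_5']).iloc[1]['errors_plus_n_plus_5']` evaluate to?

380

merge on 'user' (how='left') → 5 rows:
  user    n  errors action  kbytes
0  Cal  368       7    buy  1993.0
1  Ivy  121      20  click  2571.0
2  Cal  415      17  click  1993.0
3  Ivy  421      11  click  2571.0
4  Jon  127       3    buy     NaN
drop duplicate action (keep=first):
  user    n  errors action  kbytes
0  Cal  368       7    buy  1993.0
1  Ivy  121      20  click  2571.0
sort by n:
  user    n  errors action  kbytes
1  Ivy  121      20  click  2571.0
0  Cal  368       7    buy  1993.0
add column n_plus_5 = t['n'] + 5:
  user    n  errors action  kbytes  n_plus_5
1  Ivy  121      20  click  2571.0       126
0  Cal  368       7    buy  1993.0       373
add column errors_plus_n_plus_5 = t['errors'] + t['n_plus_5']:
  user    n  errors action  kbytes  n_plus_5  errors_plus_n_plus_5
1  Ivy  121      20  click  2571.0       126                   146
0  Cal  368       7    buy  1993.0       373                   380
The value at position 1, column 'errors_plus_n_plus_5' is 380.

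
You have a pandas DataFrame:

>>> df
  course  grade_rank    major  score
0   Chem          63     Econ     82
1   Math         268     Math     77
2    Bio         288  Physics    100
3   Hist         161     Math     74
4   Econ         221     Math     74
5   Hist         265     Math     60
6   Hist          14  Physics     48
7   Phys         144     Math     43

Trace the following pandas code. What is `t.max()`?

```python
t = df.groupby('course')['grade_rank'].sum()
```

440

group by course, sum of grade_rank:
course
Bio     288
Chem     63
Econ    221
Hist    440
Math    268
Phys    144
Name: grade_rank, dtype: int64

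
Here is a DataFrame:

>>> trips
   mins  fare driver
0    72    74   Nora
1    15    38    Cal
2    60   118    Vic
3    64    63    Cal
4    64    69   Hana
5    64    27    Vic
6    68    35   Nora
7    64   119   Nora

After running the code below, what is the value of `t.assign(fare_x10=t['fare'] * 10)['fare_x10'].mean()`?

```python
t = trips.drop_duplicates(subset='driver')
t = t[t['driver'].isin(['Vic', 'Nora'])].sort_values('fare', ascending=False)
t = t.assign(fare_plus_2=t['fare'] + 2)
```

drop duplicate driver (keep=first):
   mins  fare driver
0    72    74   Nora
1    15    38    Cal
2    60   118    Vic
4    64    69   Hana
filter rows where driver in ['Vic', 'Nora']:
   mins  fare driver
0    72    74   Nora
2    60   118    Vic
sort by fare descending:
   mins  fare driver
2    60   118    Vic
0    72    74   Nora
add column fare_plus_2 = t['fare'] + 2:
   mins  fare driver  fare_plus_2
2    60   118    Vic          120
0    72    74   Nora           76
add column fare_x10 = t['fare'] * 10:
   mins  fare driver  fare_plus_2  fare_x10
2    60   118    Vic          120      1180
0    72    74   Nora           76       740
Then the mean of column 'fare_x10': 960.0

960.0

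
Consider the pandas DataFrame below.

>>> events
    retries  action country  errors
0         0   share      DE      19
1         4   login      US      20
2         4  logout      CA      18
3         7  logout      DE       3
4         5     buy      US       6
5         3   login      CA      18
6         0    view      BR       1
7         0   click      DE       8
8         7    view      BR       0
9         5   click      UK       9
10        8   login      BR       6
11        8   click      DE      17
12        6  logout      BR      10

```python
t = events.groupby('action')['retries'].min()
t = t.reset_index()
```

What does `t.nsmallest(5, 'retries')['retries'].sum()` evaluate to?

7

group by action, min of retries:
action
buy       5
click     0
login     3
logout    4
share     0
view      0
Name: retries, dtype: int64
reset_index():
   action  retries
0     buy        5
1   click        0
2   login        3
3  logout        4
4   share        0
5    view        0
take 5 rows with smallest retries:
   action  retries
1   click        0
4   share        0
5    view        0
2   login        3
3  logout        4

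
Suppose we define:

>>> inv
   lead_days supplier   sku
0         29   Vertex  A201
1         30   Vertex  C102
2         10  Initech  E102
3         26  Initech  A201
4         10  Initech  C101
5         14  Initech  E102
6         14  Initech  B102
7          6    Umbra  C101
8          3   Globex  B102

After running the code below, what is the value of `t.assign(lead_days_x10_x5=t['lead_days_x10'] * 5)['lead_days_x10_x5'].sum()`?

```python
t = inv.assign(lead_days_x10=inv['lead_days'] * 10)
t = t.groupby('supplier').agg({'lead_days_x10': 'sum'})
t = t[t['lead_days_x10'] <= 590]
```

3400

add column lead_days_x10 = inv['lead_days'] * 10:
   lead_days supplier   sku  lead_days_x10
0         29   Vertex  A201            290
1         30   Vertex  C102            300
2         10  Initech  E102            100
3         26  Initech  A201            260
4         10  Initech  C101            100
5         14  Initech  E102            140
6         14  Initech  B102            140
7          6    Umbra  C101             60
8          3   Globex  B102             30
group by supplier, sum of lead_days_x10:
          lead_days_x10
supplier               
Globex               30
Initech             740
Umbra                60
Vertex              590
filter rows where lead_days_x10 <= 590:
          lead_days_x10
supplier               
Globex               30
Umbra                60
Vertex              590
add column lead_days_x10_x5 = t['lead_days_x10'] * 5:
          lead_days_x10  lead_days_x10_x5
supplier                                 
Globex               30               150
Umbra                60               300
Vertex              590              2950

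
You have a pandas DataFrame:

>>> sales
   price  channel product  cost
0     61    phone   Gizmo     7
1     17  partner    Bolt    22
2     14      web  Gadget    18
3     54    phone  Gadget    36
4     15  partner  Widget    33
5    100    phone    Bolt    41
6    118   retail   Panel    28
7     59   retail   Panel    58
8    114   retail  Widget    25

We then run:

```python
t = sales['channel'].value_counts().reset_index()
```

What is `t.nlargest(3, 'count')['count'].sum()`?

value_counts of channel:
channel
phone      3
retail     3
partner    2
web        1
Name: count, dtype: int64
reset_index():
   channel  count
0    phone      3
1   retail      3
2  partner      2
3      web      1
take 3 rows with largest count:
   channel  count
0    phone      3
1   retail      3
2  partner      2

8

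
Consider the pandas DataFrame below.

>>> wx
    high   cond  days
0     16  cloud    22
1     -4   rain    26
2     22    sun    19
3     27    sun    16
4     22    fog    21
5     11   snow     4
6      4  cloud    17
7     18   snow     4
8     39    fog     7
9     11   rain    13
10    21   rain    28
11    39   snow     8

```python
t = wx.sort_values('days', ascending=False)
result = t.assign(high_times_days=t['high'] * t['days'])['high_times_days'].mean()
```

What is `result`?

sort by days descending:
    high   cond  days
10    21   rain    28
1     -4   rain    26
0     16  cloud    22
4     22    fog    21
2     22    sun    19
6      4  cloud    17
3     27    sun    16
9     11   rain    13
11    39   snow     8
8     39    fog     7
5     11   snow     4
7     18   snow     4
add column high_times_days = t['high'] * t['days']:
    high   cond  days  high_times_days
10    21   rain    28              588
1     -4   rain    26             -104
0     16  cloud    22              352
4     22    fog    21              462
2     22    sun    19              418
6      4  cloud    17               68
3     27    sun    16              432
9     11   rain    13              143
11    39   snow     8              312
8     39    fog     7              273
5     11   snow     4               44
7     18   snow     4               72

255.0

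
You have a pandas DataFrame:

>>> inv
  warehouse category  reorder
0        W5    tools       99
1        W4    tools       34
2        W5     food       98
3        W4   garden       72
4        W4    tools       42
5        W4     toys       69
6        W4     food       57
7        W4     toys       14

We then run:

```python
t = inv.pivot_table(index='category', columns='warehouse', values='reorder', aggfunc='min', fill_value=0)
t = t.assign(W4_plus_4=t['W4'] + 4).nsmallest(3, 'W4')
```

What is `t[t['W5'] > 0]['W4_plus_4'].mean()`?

49.5

pivot: rows=category, cols=warehouse, min(reorder):
warehouse  W4  W5
category         
food       57  98
garden     72   0
tools      34  99
toys       14   0
add column W4_plus_4 = t['W4'] + 4:
warehouse  W4  W5  W4_plus_4
category                    
food       57  98         61
garden     72   0         76
tools      34  99         38
toys       14   0         18
take 3 rows with smallest W4:
warehouse  W4  W5  W4_plus_4
category                    
toys       14   0         18
tools      34  99         38
food       57  98         61
filter rows where W5 > 0:
warehouse  W4  W5  W4_plus_4
category                    
tools      34  99         38
food       57  98         61
mean of column 'W4_plus_4' → 49.5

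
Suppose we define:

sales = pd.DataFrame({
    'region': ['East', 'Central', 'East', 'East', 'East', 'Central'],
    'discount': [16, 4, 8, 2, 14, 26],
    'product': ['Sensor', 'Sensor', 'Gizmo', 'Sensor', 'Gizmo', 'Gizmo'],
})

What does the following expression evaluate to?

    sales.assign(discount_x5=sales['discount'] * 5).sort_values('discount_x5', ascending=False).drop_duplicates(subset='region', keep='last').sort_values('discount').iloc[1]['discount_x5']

add column discount_x5 = sales['discount'] * 5:
    region  discount product  discount_x5
0     East        16  Sensor           80
1  Central         4  Sensor           20
2     East         8   Gizmo           40
3     East         2  Sensor           10
4     East        14   Gizmo           70
5  Central        26   Gizmo          130
sort by discount_x5 descending:
    region  discount product  discount_x5
5  Central        26   Gizmo          130
0     East        16  Sensor           80
4     East        14   Gizmo           70
2     East         8   Gizmo           40
1  Central         4  Sensor           20
3     East         2  Sensor           10
drop duplicate region (keep=last):
    region  discount product  discount_x5
1  Central         4  Sensor           20
3     East         2  Sensor           10
sort by discount:
    region  discount product  discount_x5
3     East         2  Sensor           10
1  Central         4  Sensor           20

20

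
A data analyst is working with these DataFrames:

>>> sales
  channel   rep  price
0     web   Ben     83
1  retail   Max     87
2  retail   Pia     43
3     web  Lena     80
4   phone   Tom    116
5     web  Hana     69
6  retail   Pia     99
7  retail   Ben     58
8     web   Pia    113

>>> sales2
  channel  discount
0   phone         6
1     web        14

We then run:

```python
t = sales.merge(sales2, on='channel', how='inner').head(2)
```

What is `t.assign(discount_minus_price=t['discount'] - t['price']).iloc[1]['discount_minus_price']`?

-66

merge on 'channel' (how='inner') → 5 rows:
  channel   rep  price  discount
0     web   Ben     83        14
1     web  Lena     80        14
2   phone   Tom    116         6
3     web  Hana     69        14
4     web   Pia    113        14
take first 2 rows:
  channel   rep  price  discount
0     web   Ben     83        14
1     web  Lena     80        14
add column discount_minus_price = t['discount'] - t['price']:
  channel   rep  price  discount  discount_minus_price
0     web   Ben     83        14                   -69
1     web  Lena     80        14                   -66
Taking the value at position 1, column 'discount_minus_price' gives -66.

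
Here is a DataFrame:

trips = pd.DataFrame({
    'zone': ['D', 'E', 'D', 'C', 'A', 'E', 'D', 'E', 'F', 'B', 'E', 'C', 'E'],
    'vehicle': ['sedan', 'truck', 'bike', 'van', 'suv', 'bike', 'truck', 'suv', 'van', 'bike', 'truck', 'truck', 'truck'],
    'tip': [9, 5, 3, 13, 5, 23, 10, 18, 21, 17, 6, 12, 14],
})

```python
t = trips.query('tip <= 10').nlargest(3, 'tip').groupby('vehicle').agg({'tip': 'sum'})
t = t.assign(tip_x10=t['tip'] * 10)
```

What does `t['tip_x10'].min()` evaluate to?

90

filter rows where tip <= 10:
   zone vehicle  tip
0     D   sedan    9
1     E   truck    5
2     D    bike    3
4     A     suv    5
6     D   truck   10
10    E   truck    6
take 3 rows with largest tip:
   zone vehicle  tip
6     D   truck   10
0     D   sedan    9
10    E   truck    6
group by vehicle, sum of tip:
         tip
vehicle     
sedan      9
truck     16
add column tip_x10 = t['tip'] * 10:
         tip  tip_x10
vehicle              
sedan      9       90
truck     16      160
Reading off the min of column 'tip_x10', we get 90.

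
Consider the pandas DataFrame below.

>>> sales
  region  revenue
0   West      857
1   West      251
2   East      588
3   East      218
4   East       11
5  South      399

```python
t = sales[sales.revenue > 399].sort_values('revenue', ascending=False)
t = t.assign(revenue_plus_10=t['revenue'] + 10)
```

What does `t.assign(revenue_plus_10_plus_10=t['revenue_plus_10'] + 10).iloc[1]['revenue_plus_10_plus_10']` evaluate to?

filter rows where revenue > 399:
  region  revenue
0   West      857
2   East      588
sort by revenue descending:
  region  revenue
0   West      857
2   East      588
add column revenue_plus_10 = t['revenue'] + 10:
  region  revenue  revenue_plus_10
0   West      857              867
2   East      588              598
add column revenue_plus_10_plus_10 = t['revenue_plus_10'] + 10:
  region  revenue  revenue_plus_10  revenue_plus_10_plus_10
0   West      857              867                      877
2   East      588              598                      608
So iloc[1]['revenue_plus_10_plus_10'] = 608.

608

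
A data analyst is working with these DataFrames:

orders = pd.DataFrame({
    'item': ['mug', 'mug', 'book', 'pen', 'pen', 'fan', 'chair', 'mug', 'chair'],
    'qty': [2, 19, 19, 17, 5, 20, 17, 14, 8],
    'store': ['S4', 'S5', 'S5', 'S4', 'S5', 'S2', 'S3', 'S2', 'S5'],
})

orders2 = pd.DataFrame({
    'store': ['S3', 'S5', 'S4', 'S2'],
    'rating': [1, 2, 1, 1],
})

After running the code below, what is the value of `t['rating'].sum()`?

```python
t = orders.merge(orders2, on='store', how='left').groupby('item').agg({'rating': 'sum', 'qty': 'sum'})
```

13

merge on 'store' (how='left') → 9 rows:
    item  qty store  rating
0    mug    2    S4       1
1    mug   19    S5       2
2   book   19    S5       2
3    pen   17    S4       1
4    pen    5    S5       2
5    fan   20    S2       1
6  chair   17    S3       1
7    mug   14    S2       1
8  chair    8    S5       2
group by item: sum(rating), sum(qty):
       rating  qty
item              
book        2   19
chair       3   25
fan         1   20
mug         4   35
pen         3   22
Finally, sum of column 'rating' = 13.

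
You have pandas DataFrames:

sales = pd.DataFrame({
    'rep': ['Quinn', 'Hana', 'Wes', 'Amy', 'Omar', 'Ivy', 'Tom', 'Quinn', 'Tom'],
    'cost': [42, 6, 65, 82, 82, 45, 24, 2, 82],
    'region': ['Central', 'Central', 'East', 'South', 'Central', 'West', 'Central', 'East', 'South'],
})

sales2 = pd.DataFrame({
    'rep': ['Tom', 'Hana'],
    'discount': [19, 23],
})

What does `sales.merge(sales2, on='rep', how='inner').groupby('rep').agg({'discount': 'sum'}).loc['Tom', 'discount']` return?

38

merge on 'rep' (how='inner') → 3 rows:
    rep  cost   region  discount
0  Hana     6  Central        23
1   Tom    24  Central        19
2   Tom    82    South        19
group by rep, sum of discount:
      discount
rep           
Hana        23
Tom         38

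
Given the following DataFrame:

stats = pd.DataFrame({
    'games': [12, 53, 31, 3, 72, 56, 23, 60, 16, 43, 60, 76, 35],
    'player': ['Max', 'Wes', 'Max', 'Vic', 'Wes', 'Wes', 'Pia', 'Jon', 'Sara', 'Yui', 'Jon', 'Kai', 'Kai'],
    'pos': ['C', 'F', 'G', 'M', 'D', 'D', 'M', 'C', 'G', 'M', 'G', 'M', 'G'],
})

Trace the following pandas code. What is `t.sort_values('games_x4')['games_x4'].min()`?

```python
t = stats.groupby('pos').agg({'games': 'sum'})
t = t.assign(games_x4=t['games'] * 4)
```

212

group by pos, sum of games:
     games
pos       
C       72
D      128
F       53
G      142
M      145
add column games_x4 = t['games'] * 4:
     games  games_x4
pos                 
C       72       288
D      128       512
F       53       212
G      142       568
M      145       580
sort by games_x4:
     games  games_x4
pos                 
F       53       212
C       72       288
D      128       512
G      142       568
M      145       580
Taking the min of column 'games_x4' gives 212.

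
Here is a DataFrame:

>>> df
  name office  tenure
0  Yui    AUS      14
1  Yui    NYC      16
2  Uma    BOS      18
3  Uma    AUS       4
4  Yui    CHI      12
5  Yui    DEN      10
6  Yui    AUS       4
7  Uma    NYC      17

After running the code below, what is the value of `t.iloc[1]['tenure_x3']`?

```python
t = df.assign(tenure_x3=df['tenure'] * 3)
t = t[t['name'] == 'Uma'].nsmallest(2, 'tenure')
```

add column tenure_x3 = df['tenure'] * 3:
  name office  tenure  tenure_x3
0  Yui    AUS      14         42
1  Yui    NYC      16         48
2  Uma    BOS      18         54
3  Uma    AUS       4         12
4  Yui    CHI      12         36
5  Yui    DEN      10         30
6  Yui    AUS       4         12
7  Uma    NYC      17         51
filter rows where name == 'Uma':
  name office  tenure  tenure_x3
2  Uma    BOS      18         54
3  Uma    AUS       4         12
7  Uma    NYC      17         51
take 2 rows with smallest tenure:
  name office  tenure  tenure_x3
3  Uma    AUS       4         12
7  Uma    NYC      17         51
The value at position 1, column 'tenure_x3' is 51.

51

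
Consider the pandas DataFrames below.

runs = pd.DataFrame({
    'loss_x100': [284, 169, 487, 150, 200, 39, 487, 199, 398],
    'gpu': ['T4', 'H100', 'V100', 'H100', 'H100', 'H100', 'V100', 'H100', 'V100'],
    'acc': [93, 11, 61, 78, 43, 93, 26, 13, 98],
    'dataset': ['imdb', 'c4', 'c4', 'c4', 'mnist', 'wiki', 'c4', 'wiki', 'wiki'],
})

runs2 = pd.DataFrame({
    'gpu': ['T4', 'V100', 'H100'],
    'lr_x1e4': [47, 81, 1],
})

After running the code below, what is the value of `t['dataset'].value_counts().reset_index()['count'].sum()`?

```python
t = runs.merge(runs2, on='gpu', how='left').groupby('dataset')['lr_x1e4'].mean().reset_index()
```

merge on 'gpu' (how='left') → 9 rows:
   loss_x100   gpu  acc dataset  lr_x1e4
0        284    T4   93    imdb       47
1        169  H100   11      c4        1
2        487  V100   61      c4       81
3        150  H100   78      c4        1
4        200  H100   43   mnist        1
5         39  H100   93    wiki        1
6        487  V100   26      c4       81
7        199  H100   13    wiki        1
8        398  V100   98    wiki       81
group by dataset, mean of lr_x1e4:
dataset
c4       41.000000
imdb     47.000000
mnist     1.000000
wiki     27.666667
Name: lr_x1e4, dtype: float64
reset_index():
  dataset    lr_x1e4
0      c4  41.000000
1    imdb  47.000000
2   mnist   1.000000
3    wiki  27.666667
value_counts of dataset:
dataset
c4       1
imdb     1
mnist    1
wiki     1
Name: count, dtype: int64
reset_index():
  dataset  count
0      c4      1
1    imdb      1
2   mnist      1
3    wiki      1
Reading off the sum of column 'count', we get 4.

4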